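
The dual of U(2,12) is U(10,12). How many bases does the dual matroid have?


The dual of U(r,n) is U(n-r, n) = U(10,12).
Bases of U(10,12) are all (10)-element subsets.
|B(M*)| = C(12,10) = 12! / (10! * 2!) = 66.

66


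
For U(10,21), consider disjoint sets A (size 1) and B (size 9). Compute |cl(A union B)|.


|A union B| = 1 + 9 = 10 (disjoint).
In U(10,21), cl(S) = S if |S| < 10, else cl(S) = E.
Since 10 >= 10, cl(A union B) = E.
|cl(A union B)| = 21.

21


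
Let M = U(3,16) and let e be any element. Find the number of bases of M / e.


Contracting e from U(3,16) gives U(2,15).
Bases of U(2,15) = C(15,2) = 15! / (2! * 13!) = 105.

105


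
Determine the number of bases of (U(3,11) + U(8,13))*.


(M1+M2)* = M1* + M2*.
M1* = U(8,11), bases: C(11,8) = 165.
M2* = U(5,13), bases: C(13,5) = 1287.
|B(M*)| = 165 * 1287 = 212355.

212355


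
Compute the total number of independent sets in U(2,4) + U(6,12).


For a direct sum, |I(M1+M2)| = |I(M1)| * |I(M2)|.
|I(U(2,4))| = sum C(4,k) for k=0..2 = 11.
|I(U(6,12))| = sum C(12,k) for k=0..6 = 2510.
Total = 11 * 2510 = 27610.

27610


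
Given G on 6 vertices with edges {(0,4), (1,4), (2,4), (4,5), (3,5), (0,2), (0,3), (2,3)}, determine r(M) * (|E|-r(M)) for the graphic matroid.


r(M) = |V| - c = 6 - 1 = 5.
nullity = |E| - r(M) = 8 - 5 = 3.
Product = 5 * 3 = 15.

15


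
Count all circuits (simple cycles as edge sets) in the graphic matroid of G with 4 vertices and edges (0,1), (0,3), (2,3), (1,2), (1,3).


A circuit in a graphic matroid = edge set of a simple cycle.
G has 4 vertices and 5 edges.
Enumerating all minimal edge subsets forming cycles...
Total circuits found: 3.

3


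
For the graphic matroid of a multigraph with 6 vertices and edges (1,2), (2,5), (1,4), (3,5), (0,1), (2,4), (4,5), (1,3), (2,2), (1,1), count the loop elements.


In a graphic matroid, a loop is a self-loop edge (u,u) with rank 0.
Examining all 10 edges for self-loops...
Self-loops found: (2,2), (1,1)
Number of loops = 2.

2


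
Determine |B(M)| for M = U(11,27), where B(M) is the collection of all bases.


Bases of U(11,27) are all 11-element subsets of the 27-element ground set.
Number of bases = C(27,11).
C(27,11) = 13037895.

13037895


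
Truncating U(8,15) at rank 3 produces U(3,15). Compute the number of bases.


Truncating U(8,15) to rank 3 gives U(3,15).
Bases of U(3,15) are all 3-element subsets of 15 elements.
Number of bases = (15 choose 3) = 455.

455


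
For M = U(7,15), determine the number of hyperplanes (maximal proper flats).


Hyperplanes of U(7,15) are flats of rank 6.
In a uniform matroid, these are exactly the (6)-element subsets.
Count = C(15,6) = 15! / (6! * 9!) = 5005.

5005


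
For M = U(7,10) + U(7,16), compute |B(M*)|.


(M1+M2)* = M1* + M2*.
M1* = U(3,10), bases: C(10,3) = 120.
M2* = U(9,16), bases: C(16,9) = 11440.
|B(M*)| = 120 * 11440 = 1372800.

1372800


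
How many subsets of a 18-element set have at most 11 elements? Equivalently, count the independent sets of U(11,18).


Independent sets of U(11,18) are all subsets of size <= 11.
Count = (18 choose 0) + (18 choose 1) + (18 choose 2) + (18 choose 3) + (18 choose 4) + (18 choose 5) + (18 choose 6) + (18 choose 7) + (18 choose 8) + (18 choose 9) + (18 choose 10) + (18 choose 11)
     = 1 + 18 + 153 + 816 + 3060 + 8568 + 18564 + 31824 + 43758 + 48620 + 43758 + 31824
     = 230964.

230964


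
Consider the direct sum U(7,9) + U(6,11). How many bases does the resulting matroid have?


Bases of a direct sum M1 + M2: |B| = |B(M1)| * |B(M2)|.
|B(U(7,9))| = C(9,7) = 36.
|B(U(6,11))| = C(11,6) = 462.
Total bases = 36 * 462 = 16632.

16632


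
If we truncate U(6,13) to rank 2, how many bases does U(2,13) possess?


Truncating U(6,13) to rank 2 gives U(2,13).
Bases of U(2,13) are all 2-element subsets of 13 elements.
Number of bases = (13 choose 2) = 78.

78


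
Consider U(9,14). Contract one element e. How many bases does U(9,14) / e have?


Contracting e from U(9,14) gives U(8,13).
Bases of U(8,13) = C(13,8) = 13! / (8! * 5!) = 1287.

1287


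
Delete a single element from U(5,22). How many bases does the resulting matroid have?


Deleting e from U(5,22) gives U(5,21) since n > r.
Bases of U(5,21) = C(21,5) = 20349.

20349


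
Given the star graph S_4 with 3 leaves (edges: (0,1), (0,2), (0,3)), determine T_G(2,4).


A star on 4 vertices is a tree with 3 edges.
T(x,y) = x^(3) for any tree.
T(2,4) = 2^3 = 8.

8


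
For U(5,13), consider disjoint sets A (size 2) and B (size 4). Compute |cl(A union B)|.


|A union B| = 2 + 4 = 6 (disjoint).
In U(5,13), cl(S) = S if |S| < 5, else cl(S) = E.
Since 6 >= 5, cl(A union B) = E.
|cl(A union B)| = 13.

13


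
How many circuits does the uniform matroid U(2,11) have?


In U(2,11), circuits are the (3)-element subsets.
Any set of 3 elements is dependent, and removing any one element gives
an independent set of size 2, so it is a minimal dependent set.
Number of circuits = (11 choose 3) = 165.

165


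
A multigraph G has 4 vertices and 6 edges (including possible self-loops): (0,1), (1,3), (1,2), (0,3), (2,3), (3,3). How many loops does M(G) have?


In a graphic matroid, a loop is a self-loop edge (u,u) with rank 0.
Examining all 6 edges for self-loops...
Self-loops found: (3,3)
Number of loops = 1.

1


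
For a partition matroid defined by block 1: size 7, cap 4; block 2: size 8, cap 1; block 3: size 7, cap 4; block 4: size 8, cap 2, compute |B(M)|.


A basis picks exactly ci elements from block i.
Number of bases = product of C(|Si|, ci).
= C(7,4) * C(8,1) * C(7,4) * C(8,2)
= 35 * 8 * 35 * 28
= 274400.

274400


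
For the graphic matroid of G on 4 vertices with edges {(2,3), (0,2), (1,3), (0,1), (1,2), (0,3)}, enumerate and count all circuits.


A circuit in a graphic matroid = edge set of a simple cycle.
G has 4 vertices and 6 edges.
Enumerating all minimal edge subsets forming cycles...
Total circuits found: 7.

7


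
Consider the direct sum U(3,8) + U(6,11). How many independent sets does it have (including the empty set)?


For a direct sum, |I(M1+M2)| = |I(M1)| * |I(M2)|.
|I(U(3,8))| = sum C(8,k) for k=0..3 = 93.
|I(U(6,11))| = sum C(11,k) for k=0..6 = 1486.
Total = 93 * 1486 = 138198.

138198


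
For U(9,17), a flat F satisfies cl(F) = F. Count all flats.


Flats of U(9,17): every subset of size < 9 is a flat, plus E itself.
Count = (17 choose 0) + (17 choose 1) + (17 choose 2) + (17 choose 3) + (17 choose 4) + (17 choose 5) + (17 choose 6) + (17 choose 7) + (17 choose 8) + 1
     = 1 + 17 + 136 + 680 + 2380 + 6188 + 12376 + 19448 + 24310 + 1
     = 65537.

65537


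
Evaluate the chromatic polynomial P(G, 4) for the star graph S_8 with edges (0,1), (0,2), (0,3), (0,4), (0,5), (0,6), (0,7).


P(tree, k) = k * (k-1)^(7) for any tree on 8 vertices.
P(4) = 4 * 3^7 = 4 * 2187 = 8748.

8748


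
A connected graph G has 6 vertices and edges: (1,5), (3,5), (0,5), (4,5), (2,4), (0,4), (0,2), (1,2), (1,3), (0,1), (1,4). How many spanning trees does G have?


By Kirchhoff's matrix tree theorem, the number of spanning trees equals
the determinant of any cofactor of the Laplacian matrix L.
G has 6 vertices and 11 edges.
Computing the (5 x 5) cofactor determinant gives 185.

185


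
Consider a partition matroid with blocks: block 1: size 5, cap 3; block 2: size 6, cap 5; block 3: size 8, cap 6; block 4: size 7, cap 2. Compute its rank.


Rank of a partition matroid = sum of min(|Si|, ci) for each block.
= min(5,3) + min(6,5) + min(8,6) + min(7,2)
= 3 + 5 + 6 + 2
= 16.

16


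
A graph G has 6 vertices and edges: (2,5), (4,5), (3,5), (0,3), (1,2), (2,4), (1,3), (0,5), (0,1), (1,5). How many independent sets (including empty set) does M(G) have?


An independent set in a graphic matroid is an acyclic edge subset.
G has 6 vertices and 10 edges.
Enumerate all 2^10 = 1024 subsets, checking for acyclicity.
Total independent sets = 436.

436


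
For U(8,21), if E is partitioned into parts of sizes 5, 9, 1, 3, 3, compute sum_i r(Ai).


r(Ai) = min(|Ai|, 8) for each part.
Sum = min(5,8) + min(9,8) + min(1,8) + min(3,8) + min(3,8)
    = 5 + 8 + 1 + 3 + 3
    = 20.

20


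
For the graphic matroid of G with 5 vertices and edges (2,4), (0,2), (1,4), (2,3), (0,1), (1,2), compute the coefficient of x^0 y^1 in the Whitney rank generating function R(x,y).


R(x,y) = sum over A in 2^E of x^(r(E)-r(A)) * y^(|A|-r(A)).
G has 5 vertices, 6 edges. r(E) = 4.
Enumerate all 2^6 = 64 subsets.
Count subsets with r(E)-r(A)=0 and |A|-r(A)=1: 5.

5


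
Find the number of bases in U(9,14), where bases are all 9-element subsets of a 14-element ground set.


Bases of U(9,14) are all 9-element subsets of the 14-element ground set.
Number of bases = C(14,9).
C(14,9) = 14! / (9! * 5!) = 2002.

2002


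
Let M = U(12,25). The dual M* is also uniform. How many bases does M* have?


The dual of U(r,n) is U(n-r, n) = U(13,25).
Bases of U(13,25) are all (13)-element subsets.
|B(M*)| = C(25,13) = 5200300.

5200300


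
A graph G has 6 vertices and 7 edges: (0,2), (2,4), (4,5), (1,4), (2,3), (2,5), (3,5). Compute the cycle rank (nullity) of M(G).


Cycle rank (nullity) = |E| - r(M) = |E| - (|V| - c).
|E| = 7, |V| = 6, c = 1.
Nullity = 7 - (6 - 1) = 7 - 5 = 2.

2


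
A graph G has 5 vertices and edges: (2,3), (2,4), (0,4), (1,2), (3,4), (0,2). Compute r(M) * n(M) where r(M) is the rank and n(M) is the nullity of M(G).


r(M) = |V| - c = 5 - 1 = 4.
nullity = |E| - r(M) = 6 - 4 = 2.
Product = 4 * 2 = 8.

8


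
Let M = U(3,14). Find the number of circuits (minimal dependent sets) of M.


In U(3,14), circuits are the (4)-element subsets.
Any set of 4 elements is dependent, and removing any one element gives
an independent set of size 3, so it is a minimal dependent set.
Number of circuits = (14 choose 4) = 1001.

1001


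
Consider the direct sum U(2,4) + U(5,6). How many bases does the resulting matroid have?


Bases of a direct sum M1 + M2: |B| = |B(M1)| * |B(M2)|.
|B(U(2,4))| = C(4,2) = 6.
|B(U(5,6))| = C(6,5) = 6.
Total bases = 6 * 6 = 36.

36


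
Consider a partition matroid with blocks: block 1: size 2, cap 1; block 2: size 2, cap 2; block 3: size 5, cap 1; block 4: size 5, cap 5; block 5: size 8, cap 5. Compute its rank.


Rank of a partition matroid = sum of min(|Si|, ci) for each block.
= min(2,1) + min(2,2) + min(5,1) + min(5,5) + min(8,5)
= 1 + 2 + 1 + 5 + 5
= 14.

14


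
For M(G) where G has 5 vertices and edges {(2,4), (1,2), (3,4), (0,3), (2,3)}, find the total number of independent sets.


An independent set in a graphic matroid is an acyclic edge subset.
G has 5 vertices and 5 edges.
Enumerate all 2^5 = 32 subsets, checking for acyclicity.
Total independent sets = 28.

28


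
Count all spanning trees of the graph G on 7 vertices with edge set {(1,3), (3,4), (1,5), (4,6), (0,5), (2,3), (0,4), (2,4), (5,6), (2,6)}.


By Kirchhoff's matrix tree theorem, the number of spanning trees equals
the determinant of any cofactor of the Laplacian matrix L.
G has 7 vertices and 10 edges.
Computing the (6 x 6) cofactor determinant gives 98.

98


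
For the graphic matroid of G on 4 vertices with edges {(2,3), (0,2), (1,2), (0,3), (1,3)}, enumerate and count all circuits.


A circuit in a graphic matroid = edge set of a simple cycle.
G has 4 vertices and 5 edges.
Enumerating all minimal edge subsets forming cycles...
Total circuits found: 3.

3


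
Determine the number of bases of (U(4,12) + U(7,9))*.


(M1+M2)* = M1* + M2*.
M1* = U(8,12), bases: C(12,8) = 495.
M2* = U(2,9), bases: C(9,2) = 36.
|B(M*)| = 495 * 36 = 17820.

17820


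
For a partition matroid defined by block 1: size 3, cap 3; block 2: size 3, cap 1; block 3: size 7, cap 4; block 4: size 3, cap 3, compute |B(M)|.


A basis picks exactly ci elements from block i.
Number of bases = product of C(|Si|, ci).
= C(3,3) * C(3,1) * C(7,4) * C(3,3)
= 1 * 3 * 35 * 1
= 105.

105


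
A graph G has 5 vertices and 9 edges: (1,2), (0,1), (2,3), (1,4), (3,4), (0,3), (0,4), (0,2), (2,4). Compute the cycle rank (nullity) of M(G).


Cycle rank (nullity) = |E| - r(M) = |E| - (|V| - c).
|E| = 9, |V| = 5, c = 1.
Nullity = 9 - (5 - 1) = 9 - 4 = 5.

5


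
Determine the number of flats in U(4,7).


Flats of U(4,7): every subset of size < 4 is a flat, plus E itself.
Count = C(7,0) + C(7,1) + C(7,2) + C(7,3) + 1
     = 1 + 7 + 21 + 35 + 1
     = 65.

65


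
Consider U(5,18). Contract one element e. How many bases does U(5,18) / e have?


Contracting e from U(5,18) gives U(4,17).
Bases of U(4,17) = (17 choose 4) = 2380.

2380


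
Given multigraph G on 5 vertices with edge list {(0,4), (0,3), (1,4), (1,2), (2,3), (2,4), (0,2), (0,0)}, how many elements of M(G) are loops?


In a graphic matroid, a loop is a self-loop edge (u,u) with rank 0.
Examining all 8 edges for self-loops...
Self-loops found: (0,0)
Number of loops = 1.

1


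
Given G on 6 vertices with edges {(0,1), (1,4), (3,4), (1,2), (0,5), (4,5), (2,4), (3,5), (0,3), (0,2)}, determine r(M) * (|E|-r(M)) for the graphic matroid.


r(M) = |V| - c = 6 - 1 = 5.
nullity = |E| - r(M) = 10 - 5 = 5.
Product = 5 * 5 = 25.

25


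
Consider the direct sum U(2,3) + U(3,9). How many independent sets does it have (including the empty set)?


For a direct sum, |I(M1+M2)| = |I(M1)| * |I(M2)|.
|I(U(2,3))| = sum C(3,k) for k=0..2 = 7.
|I(U(3,9))| = sum C(9,k) for k=0..3 = 130.
Total = 7 * 130 = 910.

910


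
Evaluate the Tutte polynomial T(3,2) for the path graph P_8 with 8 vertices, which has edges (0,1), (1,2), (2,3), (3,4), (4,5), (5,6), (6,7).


A path on 8 vertices is a tree with 7 edges.
T(x,y) = x^(7) for any tree.
T(3,2) = 3^7 = 2187.

2187


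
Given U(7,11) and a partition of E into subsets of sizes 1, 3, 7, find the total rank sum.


r(Ai) = min(|Ai|, 7) for each part.
Sum = min(1,7) + min(3,7) + min(7,7)
    = 1 + 3 + 7
    = 11.

11


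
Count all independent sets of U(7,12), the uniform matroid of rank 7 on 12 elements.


Independent sets of U(7,12) are all subsets of size <= 7.
Count = (12 choose 0) + (12 choose 1) + (12 choose 2) + (12 choose 3) + (12 choose 4) + (12 choose 5) + (12 choose 6) + (12 choose 7)
     = 1 + 12 + 66 + 220 + 495 + 792 + 924 + 792
     = 3302.

3302


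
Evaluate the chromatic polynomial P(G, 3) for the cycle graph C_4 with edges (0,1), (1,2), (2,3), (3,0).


P(C_4, k) = (k-1)^4 + (-1)^4*(k-1).
P(3) = (2)^4 + 2
= 16 + 2 = 18.

18


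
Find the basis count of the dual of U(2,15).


The dual of U(r,n) is U(n-r, n) = U(13,15).
Bases of U(13,15) are all (13)-element subsets.
|B(M*)| = C(15,13) = 15! / (13! * 2!) = 105.

105


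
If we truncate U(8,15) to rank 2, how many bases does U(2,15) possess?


Truncating U(8,15) to rank 2 gives U(2,15).
Bases of U(2,15) are all 2-element subsets of 15 elements.
Number of bases = C(15,2) = (15 * 14) / (1 * 2) = 105.

105


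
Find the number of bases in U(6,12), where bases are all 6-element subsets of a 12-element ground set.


Bases of U(6,12) are all 6-element subsets of the 12-element ground set.
Number of bases = C(12,6).
C(12,6) = 924.

924


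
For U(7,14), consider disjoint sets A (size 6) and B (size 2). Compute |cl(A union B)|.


|A union B| = 6 + 2 = 8 (disjoint).
In U(7,14), cl(S) = S if |S| < 7, else cl(S) = E.
Since 8 >= 7, cl(A union B) = E.
|cl(A union B)| = 14.

14


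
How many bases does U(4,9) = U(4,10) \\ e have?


Deleting e from U(4,10) gives U(4,9) since n > r.
Bases of U(4,9) = C(9,4) = (9 * 8 * 7 * 6) / (1 * 2 * 3 * 4) = 126.

126


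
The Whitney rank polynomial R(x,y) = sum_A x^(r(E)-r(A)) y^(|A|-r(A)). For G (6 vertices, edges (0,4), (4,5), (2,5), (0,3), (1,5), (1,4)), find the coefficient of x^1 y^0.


R(x,y) = sum over A in 2^E of x^(r(E)-r(A)) * y^(|A|-r(A)).
G has 6 vertices, 6 edges. r(E) = 5.
Enumerate all 2^6 = 64 subsets.
Count subsets with r(E)-r(A)=1 and |A|-r(A)=0: 12.

12


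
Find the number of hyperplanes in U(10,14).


Hyperplanes of U(10,14) are flats of rank 9.
In a uniform matroid, these are exactly the (9)-element subsets.
Count = (14 choose 9) = 2002.

2002


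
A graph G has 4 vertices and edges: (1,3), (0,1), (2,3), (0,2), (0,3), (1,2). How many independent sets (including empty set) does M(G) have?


An independent set in a graphic matroid is an acyclic edge subset.
G has 4 vertices and 6 edges.
Enumerate all 2^6 = 64 subsets, checking for acyclicity.
Total independent sets = 38.

38


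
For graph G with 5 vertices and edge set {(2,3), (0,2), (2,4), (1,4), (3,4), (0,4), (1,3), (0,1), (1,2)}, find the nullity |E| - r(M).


Cycle rank (nullity) = |E| - r(M) = |E| - (|V| - c).
|E| = 9, |V| = 5, c = 1.
Nullity = 9 - (5 - 1) = 9 - 4 = 5.

5


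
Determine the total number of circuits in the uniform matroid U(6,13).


In U(6,13), circuits are the (7)-element subsets.
Any set of 7 elements is dependent, and removing any one element gives
an independent set of size 6, so it is a minimal dependent set.
Number of circuits = (13 choose 7) = 1716.

1716


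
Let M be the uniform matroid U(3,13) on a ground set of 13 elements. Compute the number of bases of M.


Bases of U(3,13) are all 3-element subsets of the 13-element ground set.
Number of bases = C(13,3).
C(13,3) = 13! / (3! * 10!) = 286.

286


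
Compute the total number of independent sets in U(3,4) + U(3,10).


For a direct sum, |I(M1+M2)| = |I(M1)| * |I(M2)|.
|I(U(3,4))| = sum C(4,k) for k=0..3 = 15.
|I(U(3,10))| = sum C(10,k) for k=0..3 = 176.
Total = 15 * 176 = 2640.

2640


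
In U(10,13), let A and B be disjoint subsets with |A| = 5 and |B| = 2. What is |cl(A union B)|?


|A union B| = 5 + 2 = 7 (disjoint).
In U(10,13), cl(S) = S if |S| < 10, else cl(S) = E.
Since 7 < 10, cl(A union B) = A union B.
|cl(A union B)| = 7.

7


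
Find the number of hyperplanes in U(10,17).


Hyperplanes of U(10,17) are flats of rank 9.
In a uniform matroid, these are exactly the (9)-element subsets.
Count = C(17,9) = 17! / (9! * 8!) = 24310.

24310


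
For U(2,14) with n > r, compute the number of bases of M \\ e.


Deleting e from U(2,14) gives U(2,13) since n > r.
Bases of U(2,13) = C(13,2) = 13! / (2! * 11!) = 78.

78


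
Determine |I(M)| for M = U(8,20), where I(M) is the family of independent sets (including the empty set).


Independent sets of U(8,20) are all subsets of size <= 8.
Count = C(20,0) + C(20,1) + C(20,2) + C(20,3) + C(20,4) + C(20,5) + C(20,6) + C(20,7) + C(20,8)
     = 1 + 20 + 190 + 1140 + 4845 + 15504 + 38760 + 77520 + 125970
     = 263950.

263950


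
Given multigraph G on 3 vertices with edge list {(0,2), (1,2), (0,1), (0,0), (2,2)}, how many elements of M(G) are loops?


In a graphic matroid, a loop is a self-loop edge (u,u) with rank 0.
Examining all 5 edges for self-loops...
Self-loops found: (0,0), (2,2)
Number of loops = 2.

2


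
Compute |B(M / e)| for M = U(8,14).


Contracting e from U(8,14) gives U(7,13).
Bases of U(7,13) = C(13,7) = 13! / (7! * 6!) = 1716.

1716


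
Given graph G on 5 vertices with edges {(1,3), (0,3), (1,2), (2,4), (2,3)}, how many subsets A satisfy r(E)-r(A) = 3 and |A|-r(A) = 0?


R(x,y) = sum over A in 2^E of x^(r(E)-r(A)) * y^(|A|-r(A)).
G has 5 vertices, 5 edges. r(E) = 4.
Enumerate all 2^5 = 32 subsets.
Count subsets with r(E)-r(A)=3 and |A|-r(A)=0: 5.

5


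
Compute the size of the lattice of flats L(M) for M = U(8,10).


Flats of U(8,10): every subset of size < 8 is a flat, plus E itself.
Count = C(10,0) + C(10,1) + C(10,2) + C(10,3) + C(10,4) + C(10,5) + C(10,6) + C(10,7) + 1
     = 1 + 10 + 45 + 120 + 210 + 252 + 210 + 120 + 1
     = 969.

969


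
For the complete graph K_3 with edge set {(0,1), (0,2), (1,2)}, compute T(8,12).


T(K_3; x,y) = x^2 + x + y.
T(8,12) = 64 + 8 + 12 = 84.

84


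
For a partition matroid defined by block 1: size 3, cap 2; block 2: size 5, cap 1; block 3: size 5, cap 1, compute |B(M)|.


A basis picks exactly ci elements from block i.
Number of bases = product of C(|Si|, ci).
= C(3,2) * C(5,1) * C(5,1)
= 3 * 5 * 5
= 75.

75


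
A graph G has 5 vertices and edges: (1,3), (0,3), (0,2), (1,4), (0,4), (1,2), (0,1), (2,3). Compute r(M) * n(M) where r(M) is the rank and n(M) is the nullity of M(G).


r(M) = |V| - c = 5 - 1 = 4.
nullity = |E| - r(M) = 8 - 4 = 4.
Product = 4 * 4 = 16.

16


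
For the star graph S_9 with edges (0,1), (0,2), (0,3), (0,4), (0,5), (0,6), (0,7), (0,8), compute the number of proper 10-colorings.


P(tree, k) = k * (k-1)^(8) for any tree on 9 vertices.
P(10) = 10 * 9^8 = 10 * 43046721 = 430467210.

430467210


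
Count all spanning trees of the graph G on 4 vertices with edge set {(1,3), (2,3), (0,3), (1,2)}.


By Kirchhoff's matrix tree theorem, the number of spanning trees equals
the determinant of any cofactor of the Laplacian matrix L.
G has 4 vertices and 4 edges.
Computing the (3 x 3) cofactor determinant gives 3.

3


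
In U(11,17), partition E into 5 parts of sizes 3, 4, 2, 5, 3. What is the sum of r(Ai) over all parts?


r(Ai) = min(|Ai|, 11) for each part.
Sum = min(3,11) + min(4,11) + min(2,11) + min(5,11) + min(3,11)
    = 3 + 4 + 2 + 5 + 3
    = 17.

17


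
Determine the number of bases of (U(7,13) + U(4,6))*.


(M1+M2)* = M1* + M2*.
M1* = U(6,13), bases: C(13,6) = 1716.
M2* = U(2,6), bases: C(6,2) = 15.
|B(M*)| = 1716 * 15 = 25740.

25740


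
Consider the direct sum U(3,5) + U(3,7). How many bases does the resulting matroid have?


Bases of a direct sum M1 + M2: |B| = |B(M1)| * |B(M2)|.
|B(U(3,5))| = C(5,3) = 10.
|B(U(3,7))| = C(7,3) = 35.
Total bases = 10 * 35 = 350.

350


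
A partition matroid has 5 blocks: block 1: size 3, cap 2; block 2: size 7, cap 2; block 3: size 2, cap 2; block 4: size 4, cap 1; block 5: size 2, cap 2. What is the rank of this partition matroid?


Rank of a partition matroid = sum of min(|Si|, ci) for each block.
= min(3,2) + min(7,2) + min(2,2) + min(4,1) + min(2,2)
= 2 + 2 + 2 + 1 + 2
= 9.

9


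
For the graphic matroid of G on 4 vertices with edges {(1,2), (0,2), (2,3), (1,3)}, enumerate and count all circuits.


A circuit in a graphic matroid = edge set of a simple cycle.
G has 4 vertices and 4 edges.
Enumerating all minimal edge subsets forming cycles...
Total circuits found: 1.

1


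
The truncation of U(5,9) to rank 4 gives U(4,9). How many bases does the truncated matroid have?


Truncating U(5,9) to rank 4 gives U(4,9).
Bases of U(4,9) are all 4-element subsets of 9 elements.
Number of bases = (9 choose 4) = 126.

126


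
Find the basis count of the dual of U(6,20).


The dual of U(r,n) is U(n-r, n) = U(14,20).
Bases of U(14,20) are all (14)-element subsets.
|B(M*)| = C(20,14) = 20! / (14! * 6!) = 38760.

38760


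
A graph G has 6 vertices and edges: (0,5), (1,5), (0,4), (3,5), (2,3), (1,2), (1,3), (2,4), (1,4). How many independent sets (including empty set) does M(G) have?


An independent set in a graphic matroid is an acyclic edge subset.
G has 6 vertices and 9 edges.
Enumerate all 2^9 = 512 subsets, checking for acyclicity.
Total independent sets = 298.

298


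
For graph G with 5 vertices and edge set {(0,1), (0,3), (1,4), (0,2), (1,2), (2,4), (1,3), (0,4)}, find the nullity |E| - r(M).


Cycle rank (nullity) = |E| - r(M) = |E| - (|V| - c).
|E| = 8, |V| = 5, c = 1.
Nullity = 8 - (5 - 1) = 8 - 4 = 4.

4


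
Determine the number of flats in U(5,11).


Flats of U(5,11): every subset of size < 5 is a flat, plus E itself.
Count = C(11,0) + C(11,1) + C(11,2) + C(11,3) + C(11,4) + 1
     = 1 + 11 + 55 + 165 + 330 + 1
     = 563.

563


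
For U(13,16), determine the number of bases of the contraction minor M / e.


Contracting e from U(13,16) gives U(12,15).
Bases of U(12,15) = (15 choose 12) = 455.

455


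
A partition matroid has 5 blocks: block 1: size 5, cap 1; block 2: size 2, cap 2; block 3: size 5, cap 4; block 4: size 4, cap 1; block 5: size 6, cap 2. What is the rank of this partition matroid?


Rank of a partition matroid = sum of min(|Si|, ci) for each block.
= min(5,1) + min(2,2) + min(5,4) + min(4,1) + min(6,2)
= 1 + 2 + 4 + 1 + 2
= 10.

10


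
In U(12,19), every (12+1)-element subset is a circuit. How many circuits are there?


In U(12,19), circuits are the (13)-element subsets.
Any set of 13 elements is dependent, and removing any one element gives
an independent set of size 12, so it is a minimal dependent set.
Number of circuits = C(19,13) = 19! / (13! * 6!) = 27132.

27132


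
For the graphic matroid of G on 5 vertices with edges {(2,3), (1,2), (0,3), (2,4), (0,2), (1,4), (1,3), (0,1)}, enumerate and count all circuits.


A circuit in a graphic matroid = edge set of a simple cycle.
G has 5 vertices and 8 edges.
Enumerating all minimal edge subsets forming cycles...
Total circuits found: 12.

12


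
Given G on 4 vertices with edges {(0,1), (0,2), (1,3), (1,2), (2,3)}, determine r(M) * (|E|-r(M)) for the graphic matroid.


r(M) = |V| - c = 4 - 1 = 3.
nullity = |E| - r(M) = 5 - 3 = 2.
Product = 3 * 2 = 6.

6


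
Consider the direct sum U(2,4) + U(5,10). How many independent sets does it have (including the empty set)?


For a direct sum, |I(M1+M2)| = |I(M1)| * |I(M2)|.
|I(U(2,4))| = sum C(4,k) for k=0..2 = 11.
|I(U(5,10))| = sum C(10,k) for k=0..5 = 638.
Total = 11 * 638 = 7018.

7018


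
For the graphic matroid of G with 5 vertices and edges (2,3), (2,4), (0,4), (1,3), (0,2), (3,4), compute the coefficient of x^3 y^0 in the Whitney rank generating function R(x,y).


R(x,y) = sum over A in 2^E of x^(r(E)-r(A)) * y^(|A|-r(A)).
G has 5 vertices, 6 edges. r(E) = 4.
Enumerate all 2^6 = 64 subsets.
Count subsets with r(E)-r(A)=3 and |A|-r(A)=0: 6.

6


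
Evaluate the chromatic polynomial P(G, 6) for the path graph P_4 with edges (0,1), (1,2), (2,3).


P(P_4, k) = k * (k-1)^(3).
P(6) = 6 * 5^3 = 6 * 125 = 750.

750


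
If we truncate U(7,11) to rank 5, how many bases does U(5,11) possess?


Truncating U(7,11) to rank 5 gives U(5,11).
Bases of U(5,11) are all 5-element subsets of 11 elements.
Number of bases = C(11,5) = 11! / (5! * 6!) = 462.

462


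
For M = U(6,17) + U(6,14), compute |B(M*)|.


(M1+M2)* = M1* + M2*.
M1* = U(11,17), bases: C(17,11) = 12376.
M2* = U(8,14), bases: C(14,8) = 3003.
|B(M*)| = 12376 * 3003 = 37165128.

37165128


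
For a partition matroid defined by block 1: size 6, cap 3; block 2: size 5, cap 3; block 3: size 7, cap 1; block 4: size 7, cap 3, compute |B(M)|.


A basis picks exactly ci elements from block i.
Number of bases = product of C(|Si|, ci).
= C(6,3) * C(5,3) * C(7,1) * C(7,3)
= 20 * 10 * 7 * 35
= 49000.

49000


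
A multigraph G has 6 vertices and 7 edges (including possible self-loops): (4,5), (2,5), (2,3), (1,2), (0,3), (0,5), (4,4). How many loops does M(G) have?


In a graphic matroid, a loop is a self-loop edge (u,u) with rank 0.
Examining all 7 edges for self-loops...
Self-loops found: (4,4)
Number of loops = 1.

1


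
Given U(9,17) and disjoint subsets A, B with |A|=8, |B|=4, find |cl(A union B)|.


|A union B| = 8 + 4 = 12 (disjoint).
In U(9,17), cl(S) = S if |S| < 9, else cl(S) = E.
Since 12 >= 9, cl(A union B) = E.
|cl(A union B)| = 17.

17


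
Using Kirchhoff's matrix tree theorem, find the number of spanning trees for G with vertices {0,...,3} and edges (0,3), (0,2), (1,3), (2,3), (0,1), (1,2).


By Kirchhoff's matrix tree theorem, the number of spanning trees equals
the determinant of any cofactor of the Laplacian matrix L.
G has 4 vertices and 6 edges.
Computing the (3 x 3) cofactor determinant gives 16.

16


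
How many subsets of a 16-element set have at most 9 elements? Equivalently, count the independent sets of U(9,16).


Independent sets of U(9,16) are all subsets of size <= 9.
Count = C(16,0) + C(16,1) + C(16,2) + C(16,3) + C(16,4) + C(16,5) + C(16,6) + C(16,7) + C(16,8) + C(16,9)
     = 1 + 16 + 120 + 560 + 1820 + 4368 + 8008 + 11440 + 12870 + 11440
     = 50643.

50643


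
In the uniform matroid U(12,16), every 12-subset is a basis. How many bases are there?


Bases of U(12,16) are all 12-element subsets of the 16-element ground set.
Number of bases = C(16,12).
C(16,12) = 16! / (12! * 4!) = 1820.

1820


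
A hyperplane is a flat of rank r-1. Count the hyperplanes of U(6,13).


Hyperplanes of U(6,13) are flats of rank 5.
In a uniform matroid, these are exactly the (5)-element subsets.
Count = C(13,5) = 1287.

1287


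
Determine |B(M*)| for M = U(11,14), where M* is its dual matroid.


The dual of U(r,n) is U(n-r, n) = U(3,14).
Bases of U(3,14) are all (3)-element subsets.
|B(M*)| = C(14,3) = 14! / (3! * 11!) = 364.

364


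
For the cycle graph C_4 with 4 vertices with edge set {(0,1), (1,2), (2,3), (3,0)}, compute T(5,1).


T(C_4; x,y) = x + x^2 + ... + x^(3) + y.
T(5,1) = 5^1 + 5^2 + 5^3 + 1
= 5 + 25 + 125 + 1
= 156.

156


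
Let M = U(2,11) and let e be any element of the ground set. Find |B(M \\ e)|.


Deleting e from U(2,11) gives U(2,10) since n > r.
Bases of U(2,10) = C(10,2) = (10 * 9) / (1 * 2) = 45.

45


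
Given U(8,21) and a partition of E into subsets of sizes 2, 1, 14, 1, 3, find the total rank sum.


r(Ai) = min(|Ai|, 8) for each part.
Sum = min(2,8) + min(1,8) + min(14,8) + min(1,8) + min(3,8)
    = 2 + 1 + 8 + 1 + 3
    = 15.

15


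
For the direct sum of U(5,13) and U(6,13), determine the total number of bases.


Bases of a direct sum M1 + M2: |B| = |B(M1)| * |B(M2)|.
|B(U(5,13))| = C(13,5) = 1287.
|B(U(6,13))| = C(13,6) = 1716.
Total bases = 1287 * 1716 = 2208492.

2208492


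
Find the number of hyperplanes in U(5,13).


Hyperplanes of U(5,13) are flats of rank 4.
In a uniform matroid, these are exactly the (4)-element subsets.
Count = C(13,4) = 13! / (4! * 9!) = 715.

715


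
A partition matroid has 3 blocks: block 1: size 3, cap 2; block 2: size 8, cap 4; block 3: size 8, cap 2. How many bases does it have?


A basis picks exactly ci elements from block i.
Number of bases = product of C(|Si|, ci).
= C(3,2) * C(8,4) * C(8,2)
= 3 * 70 * 28
= 5880.

5880


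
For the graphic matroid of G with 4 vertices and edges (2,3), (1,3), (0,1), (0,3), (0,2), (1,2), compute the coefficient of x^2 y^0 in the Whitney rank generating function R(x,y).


R(x,y) = sum over A in 2^E of x^(r(E)-r(A)) * y^(|A|-r(A)).
G has 4 vertices, 6 edges. r(E) = 3.
Enumerate all 2^6 = 64 subsets.
Count subsets with r(E)-r(A)=2 and |A|-r(A)=0: 6.

6


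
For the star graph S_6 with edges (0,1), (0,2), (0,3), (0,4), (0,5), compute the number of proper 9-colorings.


P(tree, k) = k * (k-1)^(5) for any tree on 6 vertices.
P(9) = 9 * 8^5 = 9 * 32768 = 294912.

294912


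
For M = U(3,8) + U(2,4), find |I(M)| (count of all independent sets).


For a direct sum, |I(M1+M2)| = |I(M1)| * |I(M2)|.
|I(U(3,8))| = sum C(8,k) for k=0..3 = 93.
|I(U(2,4))| = sum C(4,k) for k=0..2 = 11.
Total = 93 * 11 = 1023.

1023


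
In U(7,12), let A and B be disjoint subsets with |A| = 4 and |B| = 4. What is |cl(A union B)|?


|A union B| = 4 + 4 = 8 (disjoint).
In U(7,12), cl(S) = S if |S| < 7, else cl(S) = E.
Since 8 >= 7, cl(A union B) = E.
|cl(A union B)| = 12.

12


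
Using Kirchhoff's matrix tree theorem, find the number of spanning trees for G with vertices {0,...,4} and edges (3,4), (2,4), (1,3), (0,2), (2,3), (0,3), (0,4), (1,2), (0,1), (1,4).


By Kirchhoff's matrix tree theorem, the number of spanning trees equals
the determinant of any cofactor of the Laplacian matrix L.
G has 5 vertices and 10 edges.
Computing the (4 x 4) cofactor determinant gives 125.

125


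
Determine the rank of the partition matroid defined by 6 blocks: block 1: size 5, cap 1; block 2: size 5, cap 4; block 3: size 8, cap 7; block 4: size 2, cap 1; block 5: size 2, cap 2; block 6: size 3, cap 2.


Rank of a partition matroid = sum of min(|Si|, ci) for each block.
= min(5,1) + min(5,4) + min(8,7) + min(2,1) + min(2,2) + min(3,2)
= 1 + 4 + 7 + 1 + 2 + 2
= 17.

17


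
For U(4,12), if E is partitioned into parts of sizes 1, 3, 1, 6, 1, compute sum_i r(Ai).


r(Ai) = min(|Ai|, 4) for each part.
Sum = min(1,4) + min(3,4) + min(1,4) + min(6,4) + min(1,4)
    = 1 + 3 + 1 + 4 + 1
    = 10.

10


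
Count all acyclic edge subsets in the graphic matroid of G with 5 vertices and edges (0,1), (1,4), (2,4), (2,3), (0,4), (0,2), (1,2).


An independent set in a graphic matroid is an acyclic edge subset.
G has 5 vertices and 7 edges.
Enumerate all 2^7 = 128 subsets, checking for acyclicity.
Total independent sets = 76.

76


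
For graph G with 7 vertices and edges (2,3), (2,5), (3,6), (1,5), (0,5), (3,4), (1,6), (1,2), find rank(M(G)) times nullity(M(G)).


r(M) = |V| - c = 7 - 1 = 6.
nullity = |E| - r(M) = 8 - 6 = 2.
Product = 6 * 2 = 12.

12


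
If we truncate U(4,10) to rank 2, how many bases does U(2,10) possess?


Truncating U(4,10) to rank 2 gives U(2,10).
Bases of U(2,10) are all 2-element subsets of 10 elements.
Number of bases = C(10,2) = (10 * 9) / (1 * 2) = 45.

45


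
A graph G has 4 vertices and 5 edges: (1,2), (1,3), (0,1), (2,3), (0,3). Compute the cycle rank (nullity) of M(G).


Cycle rank (nullity) = |E| - r(M) = |E| - (|V| - c).
|E| = 5, |V| = 4, c = 1.
Nullity = 5 - (4 - 1) = 5 - 3 = 2.

2


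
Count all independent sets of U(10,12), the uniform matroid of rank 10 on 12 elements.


Independent sets of U(10,12) are all subsets of size <= 10.
Count = C(12,0) + C(12,1) + C(12,2) + C(12,3) + C(12,4) + C(12,5) + C(12,6) + C(12,7) + C(12,8) + C(12,9) + C(12,10)
     = 1 + 12 + 66 + 220 + 495 + 792 + 924 + 792 + 495 + 220 + 66
     = 4083.

4083


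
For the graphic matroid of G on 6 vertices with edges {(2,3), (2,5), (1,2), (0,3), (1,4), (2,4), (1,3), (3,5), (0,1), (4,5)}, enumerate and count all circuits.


A circuit in a graphic matroid = edge set of a simple cycle.
G has 6 vertices and 10 edges.
Enumerating all minimal edge subsets forming cycles...
Total circuits found: 21.

21


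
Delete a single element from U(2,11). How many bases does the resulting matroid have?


Deleting e from U(2,11) gives U(2,10) since n > r.
Bases of U(2,10) = C(10,2) = 10! / (2! * 8!) = 45.

45


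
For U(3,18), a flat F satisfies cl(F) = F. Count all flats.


Flats of U(3,18): every subset of size < 3 is a flat, plus E itself.
Count = (18 choose 0) + (18 choose 1) + (18 choose 2) + 1
     = 1 + 18 + 153 + 1
     = 173.

173


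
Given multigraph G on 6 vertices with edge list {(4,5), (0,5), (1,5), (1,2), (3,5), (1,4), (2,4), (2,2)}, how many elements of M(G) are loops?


In a graphic matroid, a loop is a self-loop edge (u,u) with rank 0.
Examining all 8 edges for self-loops...
Self-loops found: (2,2)
Number of loops = 1.

1


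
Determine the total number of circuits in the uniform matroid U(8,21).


In U(8,21), circuits are the (9)-element subsets.
Any set of 9 elements is dependent, and removing any one element gives
an independent set of size 8, so it is a minimal dependent set.
Number of circuits = C(21,9) = 293930.

293930


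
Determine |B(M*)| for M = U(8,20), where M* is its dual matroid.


The dual of U(r,n) is U(n-r, n) = U(12,20).
Bases of U(12,20) are all (12)-element subsets.
|B(M*)| = (20 choose 12) = 125970.

125970


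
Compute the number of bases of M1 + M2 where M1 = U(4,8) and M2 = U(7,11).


Bases of a direct sum M1 + M2: |B| = |B(M1)| * |B(M2)|.
|B(U(4,8))| = C(8,4) = 70.
|B(U(7,11))| = C(11,7) = 330.
Total bases = 70 * 330 = 23100.

23100


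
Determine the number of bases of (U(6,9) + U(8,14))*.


(M1+M2)* = M1* + M2*.
M1* = U(3,9), bases: C(9,3) = 84.
M2* = U(6,14), bases: C(14,6) = 3003.
|B(M*)| = 84 * 3003 = 252252.

252252


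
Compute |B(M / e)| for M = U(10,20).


Contracting e from U(10,20) gives U(9,19).
Bases of U(9,19) = (19 choose 9) = 92378.

92378


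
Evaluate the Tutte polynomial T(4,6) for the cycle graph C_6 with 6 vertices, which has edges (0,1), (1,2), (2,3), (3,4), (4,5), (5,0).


T(C_6; x,y) = x + x^2 + ... + x^(5) + y.
T(4,6) = 4^1 + 4^2 + 4^3 + 4^4 + 4^5 + 6
= 4 + 16 + 64 + 256 + 1024 + 6
= 1370.

1370


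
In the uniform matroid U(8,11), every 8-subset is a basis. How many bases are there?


Bases of U(8,11) are all 8-element subsets of the 11-element ground set.
Number of bases = C(11,8).
C(11,8) = 11! / (8! * 3!) = 165.

165


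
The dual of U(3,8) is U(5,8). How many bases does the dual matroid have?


The dual of U(r,n) is U(n-r, n) = U(5,8).
Bases of U(5,8) are all (5)-element subsets.
|B(M*)| = C(8,5) = 8! / (5! * 3!) = 56.

56


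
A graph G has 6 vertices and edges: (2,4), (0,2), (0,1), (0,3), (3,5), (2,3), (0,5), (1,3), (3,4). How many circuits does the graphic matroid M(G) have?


A circuit in a graphic matroid = edge set of a simple cycle.
G has 6 vertices and 9 edges.
Enumerating all minimal edge subsets forming cycles...
Total circuits found: 10.

10


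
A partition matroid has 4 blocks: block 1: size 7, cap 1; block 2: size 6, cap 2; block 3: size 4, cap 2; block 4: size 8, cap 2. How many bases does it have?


A basis picks exactly ci elements from block i.
Number of bases = product of C(|Si|, ci).
= C(7,1) * C(6,2) * C(4,2) * C(8,2)
= 7 * 15 * 6 * 28
= 17640.

17640


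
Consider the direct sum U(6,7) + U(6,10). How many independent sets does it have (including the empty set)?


For a direct sum, |I(M1+M2)| = |I(M1)| * |I(M2)|.
|I(U(6,7))| = sum C(7,k) for k=0..6 = 127.
|I(U(6,10))| = sum C(10,k) for k=0..6 = 848.
Total = 127 * 848 = 107696.

107696


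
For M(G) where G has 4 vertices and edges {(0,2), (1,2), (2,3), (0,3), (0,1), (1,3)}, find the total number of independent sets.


An independent set in a graphic matroid is an acyclic edge subset.
G has 4 vertices and 6 edges.
Enumerate all 2^6 = 64 subsets, checking for acyclicity.
Total independent sets = 38.

38


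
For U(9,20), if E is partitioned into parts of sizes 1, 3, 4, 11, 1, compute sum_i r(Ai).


r(Ai) = min(|Ai|, 9) for each part.
Sum = min(1,9) + min(3,9) + min(4,9) + min(11,9) + min(1,9)
    = 1 + 3 + 4 + 9 + 1
    = 18.

18


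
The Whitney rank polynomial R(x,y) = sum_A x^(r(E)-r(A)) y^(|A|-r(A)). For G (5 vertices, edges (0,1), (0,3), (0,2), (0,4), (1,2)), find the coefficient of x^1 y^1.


R(x,y) = sum over A in 2^E of x^(r(E)-r(A)) * y^(|A|-r(A)).
G has 5 vertices, 5 edges. r(E) = 4.
Enumerate all 2^5 = 32 subsets.
Count subsets with r(E)-r(A)=1 and |A|-r(A)=1: 2.

2


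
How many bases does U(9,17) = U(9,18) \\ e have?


Deleting e from U(9,18) gives U(9,17) since n > r.
Bases of U(9,17) = (17 choose 9) = 24310.

24310


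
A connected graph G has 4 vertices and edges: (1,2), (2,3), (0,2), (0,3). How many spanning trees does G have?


By Kirchhoff's matrix tree theorem, the number of spanning trees equals
the determinant of any cofactor of the Laplacian matrix L.
G has 4 vertices and 4 edges.
Computing the (3 x 3) cofactor determinant gives 3.

3


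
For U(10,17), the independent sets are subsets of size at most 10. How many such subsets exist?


Independent sets of U(10,17) are all subsets of size <= 10.
Count = (17 choose 0) + (17 choose 1) + (17 choose 2) + (17 choose 3) + (17 choose 4) + (17 choose 5) + (17 choose 6) + (17 choose 7) + (17 choose 8) + (17 choose 9) + (17 choose 10)
     = 1 + 17 + 136 + 680 + 2380 + 6188 + 12376 + 19448 + 24310 + 24310 + 19448
     = 109294.

109294


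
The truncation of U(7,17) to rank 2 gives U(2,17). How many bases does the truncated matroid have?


Truncating U(7,17) to rank 2 gives U(2,17).
Bases of U(2,17) are all 2-element subsets of 17 elements.
Number of bases = C(17,2) = 17! / (2! * 15!) = 136.

136


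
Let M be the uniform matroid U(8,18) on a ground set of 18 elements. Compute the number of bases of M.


Bases of U(8,18) are all 8-element subsets of the 18-element ground set.
Number of bases = C(18,8).
C(18,8) = 18! / (8! * 10!) = 43758.

43758
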